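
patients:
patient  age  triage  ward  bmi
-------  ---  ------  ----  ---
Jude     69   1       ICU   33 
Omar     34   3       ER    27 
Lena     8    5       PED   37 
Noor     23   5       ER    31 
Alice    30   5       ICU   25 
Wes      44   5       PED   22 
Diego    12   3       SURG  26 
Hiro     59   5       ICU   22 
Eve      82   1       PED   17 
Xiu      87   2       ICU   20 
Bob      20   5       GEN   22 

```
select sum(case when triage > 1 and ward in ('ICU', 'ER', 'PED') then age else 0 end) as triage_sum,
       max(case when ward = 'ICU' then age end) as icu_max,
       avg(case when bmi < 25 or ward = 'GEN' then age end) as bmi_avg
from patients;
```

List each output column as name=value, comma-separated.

triage_sum=285, icu_max=87, bmi_avg=58.4

[triage_sum: triage > 1 and ward in ('ICU', 'ER', 'PED')]
patient=Jude: ✗
patient=Omar: ✓ → 34
patient=Lena: ✓ → 8
patient=Noor: ✓ → 23
patient=Alice: ✓ → 30
patient=Wes: ✓ → 44
patient=Diego: ✗
patient=Hiro: ✓ → 59
patient=Eve: ✗
patient=Xiu: ✓ → 87
patient=Bob: ✗
triage_sum = 34 + 8 + 23 + 30 + 44 + 59 + 87 = 285
—
[icu_max: ward = 'ICU']
patient=Jude: ✓ → 69
patient=Omar: ✗
patient=Lena: ✗
patient=Noor: ✗
patient=Alice: ✓ → 30
patient=Wes: ✗
patient=Diego: ✗
patient=Hiro: ✓ → 59
patient=Eve: ✗
patient=Xiu: ✓ → 87
patient=Bob: ✗
icu_max = MAX(69, 30, 59, 87) = 87
—
[bmi_avg: bmi < 25 or ward = 'GEN']
patient=Jude: ✗
patient=Omar: ✗
patient=Lena: ✗
patient=Noor: ✗
patient=Alice: ✗
patient=Wes: ✓ → 44
patient=Diego: ✗
patient=Hiro: ✓ → 59
patient=Eve: ✓ → 82
patient=Xiu: ✓ → 87
patient=Bob: ✓ → 20
bmi_avg = (44 + 59 + 82 + 87 + 20) / 5 = 58.4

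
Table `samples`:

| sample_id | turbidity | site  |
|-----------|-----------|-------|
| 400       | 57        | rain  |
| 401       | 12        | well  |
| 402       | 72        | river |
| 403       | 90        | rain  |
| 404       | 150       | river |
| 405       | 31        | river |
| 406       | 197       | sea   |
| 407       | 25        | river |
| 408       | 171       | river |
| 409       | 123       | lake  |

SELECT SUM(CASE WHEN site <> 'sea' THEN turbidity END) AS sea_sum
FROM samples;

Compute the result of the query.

731

sample_id=400: ✓ → 57
sample_id=401: ✓ → 12
sample_id=402: ✓ → 72
sample_id=403: ✓ → 90
sample_id=404: ✓ → 150
sample_id=405: ✓ → 31
sample_id=406: ✗
sample_id=407: ✓ → 25
sample_id=408: ✓ → 171
sample_id=409: ✓ → 123
sea_sum = 57 + 12 + 72 + 90 + 150 + 31 + 25 + 171 + 123 = 731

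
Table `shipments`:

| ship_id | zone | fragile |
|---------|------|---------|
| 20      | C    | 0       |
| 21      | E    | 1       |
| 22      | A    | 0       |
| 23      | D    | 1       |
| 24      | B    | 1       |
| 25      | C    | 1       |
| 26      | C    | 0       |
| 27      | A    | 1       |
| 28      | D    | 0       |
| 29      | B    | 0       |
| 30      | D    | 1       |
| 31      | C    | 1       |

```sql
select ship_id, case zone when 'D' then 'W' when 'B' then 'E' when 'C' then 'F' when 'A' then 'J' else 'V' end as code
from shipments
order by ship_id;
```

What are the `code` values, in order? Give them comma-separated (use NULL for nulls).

F, V, J, W, E, F, F, J, W, E, W, F

ship_id=20: zone='C' → F
ship_id=21: ELSE → V
ship_id=22: zone='A' → J
ship_id=23: zone='D' → W
ship_id=24: zone='B' → E
ship_id=25: zone='C' → F
ship_id=26: zone='C' → F
ship_id=27: zone='A' → J
ship_id=28: zone='D' → W
ship_id=29: zone='B' → E
ship_id=30: zone='D' → W
ship_id=31: zone='C' → F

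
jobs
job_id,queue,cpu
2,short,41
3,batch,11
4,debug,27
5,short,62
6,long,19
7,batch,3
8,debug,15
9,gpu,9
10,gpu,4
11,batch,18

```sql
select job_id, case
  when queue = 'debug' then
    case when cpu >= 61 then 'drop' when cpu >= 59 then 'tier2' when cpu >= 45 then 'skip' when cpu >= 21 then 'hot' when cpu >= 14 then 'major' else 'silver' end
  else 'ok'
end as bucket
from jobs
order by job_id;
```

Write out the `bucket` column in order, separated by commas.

ok, ok, hot, ok, ok, ok, major, ok, ok, ok

job_id=2: queue='short' → outer ELSE → ok
job_id=3: queue='batch' → outer ELSE → ok
job_id=4: queue='debug' → inner[cpu >= 21] → hot
job_id=5: queue='short' → outer ELSE → ok
job_id=6: queue='long' → outer ELSE → ok
job_id=7: queue='batch' → outer ELSE → ok
job_id=8: queue='debug' → inner[cpu >= 14] → major
job_id=9: queue='gpu' → outer ELSE → ok
job_id=10: queue='gpu' → outer ELSE → ok
job_id=11: queue='batch' → outer ELSE → ok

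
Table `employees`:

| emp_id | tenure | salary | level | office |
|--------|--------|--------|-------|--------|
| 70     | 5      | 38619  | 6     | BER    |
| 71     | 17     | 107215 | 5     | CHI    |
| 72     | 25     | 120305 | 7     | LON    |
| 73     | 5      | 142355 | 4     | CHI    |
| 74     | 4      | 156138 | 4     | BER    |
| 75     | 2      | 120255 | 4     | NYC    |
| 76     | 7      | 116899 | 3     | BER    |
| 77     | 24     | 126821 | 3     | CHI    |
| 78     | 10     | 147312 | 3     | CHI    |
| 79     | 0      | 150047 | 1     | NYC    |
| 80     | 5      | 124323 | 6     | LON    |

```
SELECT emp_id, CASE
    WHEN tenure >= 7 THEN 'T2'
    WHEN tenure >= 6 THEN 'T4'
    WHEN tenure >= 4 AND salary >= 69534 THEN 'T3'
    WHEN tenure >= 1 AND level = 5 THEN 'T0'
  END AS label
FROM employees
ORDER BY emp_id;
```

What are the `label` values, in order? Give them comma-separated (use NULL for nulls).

emp_id=70: (no match → NULL) → NULL
emp_id=71: tenure >= 7 → T2
emp_id=72: tenure >= 7 → T2
emp_id=73: tenure >= 4 AND salary >= 69534 → T3
emp_id=74: tenure >= 4 AND salary >= 69534 → T3
emp_id=75: (no match → NULL) → NULL
emp_id=76: tenure >= 7 → T2
emp_id=77: tenure >= 7 → T2
emp_id=78: tenure >= 7 → T2
emp_id=79: (no match → NULL) → NULL
emp_id=80: tenure >= 4 AND salary >= 69534 → T3

NULL, T2, T2, T3, T3, NULL, T2, T2, T2, NULL, T3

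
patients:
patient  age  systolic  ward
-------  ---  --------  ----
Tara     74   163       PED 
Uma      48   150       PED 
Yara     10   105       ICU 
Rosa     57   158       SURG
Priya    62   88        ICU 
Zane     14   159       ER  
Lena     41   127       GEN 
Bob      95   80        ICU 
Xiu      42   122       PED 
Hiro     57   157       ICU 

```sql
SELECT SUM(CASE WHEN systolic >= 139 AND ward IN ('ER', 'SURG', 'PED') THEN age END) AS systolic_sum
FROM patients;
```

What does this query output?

193

patient=Tara: ✓ → 74
patient=Uma: ✓ → 48
patient=Yara: ✗
patient=Rosa: ✓ → 57
patient=Priya: ✗
patient=Zane: ✓ → 14
patient=Lena: ✗
patient=Bob: ✗
patient=Xiu: ✗
patient=Hiro: ✗
systolic_sum = 74 + 48 + 57 + 14 = 193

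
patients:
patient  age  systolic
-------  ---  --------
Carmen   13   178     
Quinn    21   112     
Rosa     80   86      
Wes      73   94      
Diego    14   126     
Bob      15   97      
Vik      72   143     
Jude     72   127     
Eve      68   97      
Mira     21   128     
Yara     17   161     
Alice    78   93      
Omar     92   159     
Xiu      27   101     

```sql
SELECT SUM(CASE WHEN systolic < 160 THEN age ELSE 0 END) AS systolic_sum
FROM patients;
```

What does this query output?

patient=Carmen: ✗
patient=Quinn: ✓ → 21
patient=Rosa: ✓ → 80
patient=Wes: ✓ → 73
patient=Diego: ✓ → 14
patient=Bob: ✓ → 15
patient=Vik: ✓ → 72
patient=Jude: ✓ → 72
patient=Eve: ✓ → 68
patient=Mira: ✓ → 21
patient=Yara: ✗
patient=Alice: ✓ → 78
patient=Omar: ✓ → 92
patient=Xiu: ✓ → 27
systolic_sum = 21 + 80 + 73 + 14 + 15 + 72 + 72 + 68 + 21 + 78 + 92 + 27 = 633

633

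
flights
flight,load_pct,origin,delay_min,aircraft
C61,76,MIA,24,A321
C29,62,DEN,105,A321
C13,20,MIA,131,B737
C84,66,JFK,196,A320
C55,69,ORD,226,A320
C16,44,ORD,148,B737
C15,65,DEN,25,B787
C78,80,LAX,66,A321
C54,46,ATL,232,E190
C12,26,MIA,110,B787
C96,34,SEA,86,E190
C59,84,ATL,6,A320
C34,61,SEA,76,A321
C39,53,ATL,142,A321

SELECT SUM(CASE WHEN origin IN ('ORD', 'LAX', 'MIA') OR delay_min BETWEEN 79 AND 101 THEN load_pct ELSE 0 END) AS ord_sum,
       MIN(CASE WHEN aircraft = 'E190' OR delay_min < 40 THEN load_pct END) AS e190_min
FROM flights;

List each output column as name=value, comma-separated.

[ord_sum: origin IN ('ORD', 'LAX', 'MIA') OR delay_min BETWEEN 79 AND 101]
flight=C61: ✓ → 76
flight=C29: ✗
flight=C13: ✓ → 20
flight=C84: ✗
flight=C55: ✓ → 69
flight=C16: ✓ → 44
flight=C15: ✗
flight=C78: ✓ → 80
flight=C54: ✗
flight=C12: ✓ → 26
flight=C96: ✓ → 34
flight=C59: ✗
flight=C34: ✗
flight=C39: ✗
ord_sum = 76 + 20 + 69 + 44 + 80 + 26 + 34 = 349
—
[e190_min: aircraft = 'E190' OR delay_min < 40]
flight=C61: ✓ → 76
flight=C29: ✗
flight=C13: ✗
flight=C84: ✗
flight=C55: ✗
flight=C16: ✗
flight=C15: ✓ → 65
flight=C78: ✗
flight=C54: ✓ → 46
flight=C12: ✗
flight=C96: ✓ → 34
flight=C59: ✓ → 84
flight=C34: ✗
flight=C39: ✗
e190_min = MIN(76, 65, 46, 34, 84) = 34

ord_sum=349, e190_min=34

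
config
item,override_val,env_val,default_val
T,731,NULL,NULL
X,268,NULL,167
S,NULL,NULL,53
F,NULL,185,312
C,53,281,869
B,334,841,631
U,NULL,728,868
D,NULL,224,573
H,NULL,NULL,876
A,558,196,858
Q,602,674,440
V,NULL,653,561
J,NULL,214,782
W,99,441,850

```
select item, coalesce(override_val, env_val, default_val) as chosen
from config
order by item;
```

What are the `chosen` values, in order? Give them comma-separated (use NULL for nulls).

558, 334, 53, 224, 185, 876, 214, 602, 53, 731, 728, 653, 99, 268

item=A: override_val=558 → 558
item=B: override_val=334 → 334
item=C: override_val=53 → 53
item=D: override_val=NULL, env_val=224 → 224
item=F: override_val=NULL, env_val=185 → 185
item=H: override_val=NULL, env_val=NULL, default_val=876 → 876
item=J: override_val=NULL, env_val=214 → 214
item=Q: override_val=602 → 602
item=S: override_val=NULL, env_val=NULL, default_val=53 → 53
item=T: override_val=731 → 731
item=U: override_val=NULL, env_val=728 → 728
item=V: override_val=NULL, env_val=653 → 653
item=W: override_val=99 → 99
item=X: override_val=268 → 268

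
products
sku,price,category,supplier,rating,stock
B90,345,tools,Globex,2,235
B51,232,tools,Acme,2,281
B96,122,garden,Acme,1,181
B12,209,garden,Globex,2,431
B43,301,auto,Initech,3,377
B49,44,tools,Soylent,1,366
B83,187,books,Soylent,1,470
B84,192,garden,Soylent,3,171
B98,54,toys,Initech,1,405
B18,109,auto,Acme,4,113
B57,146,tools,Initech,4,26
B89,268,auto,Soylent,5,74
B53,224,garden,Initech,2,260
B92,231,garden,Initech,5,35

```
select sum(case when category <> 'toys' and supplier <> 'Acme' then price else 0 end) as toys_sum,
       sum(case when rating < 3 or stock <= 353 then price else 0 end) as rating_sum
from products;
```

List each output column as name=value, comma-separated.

toys_sum=2147, rating_sum=2363

[toys_sum: category <> 'toys' and supplier <> 'Acme']
sku=B90: ✓ → 345
sku=B51: ✗
sku=B96: ✗
sku=B12: ✓ → 209
sku=B43: ✓ → 301
sku=B49: ✓ → 44
sku=B83: ✓ → 187
sku=B84: ✓ → 192
sku=B98: ✗
sku=B18: ✗
sku=B57: ✓ → 146
sku=B89: ✓ → 268
sku=B53: ✓ → 224
sku=B92: ✓ → 231
toys_sum = 345 + 209 + 301 + 44 + 187 + 192 + 146 + 268 + 224 + 231 = 2147
—
[rating_sum: rating < 3 or stock <= 353]
sku=B90: ✓ → 345
sku=B51: ✓ → 232
sku=B96: ✓ → 122
sku=B12: ✓ → 209
sku=B43: ✗
sku=B49: ✓ → 44
sku=B83: ✓ → 187
sku=B84: ✓ → 192
sku=B98: ✓ → 54
sku=B18: ✓ → 109
sku=B57: ✓ → 146
sku=B89: ✓ → 268
sku=B53: ✓ → 224
sku=B92: ✓ → 231
rating_sum = 345 + 232 + 122 + 209 + 44 + 187 + 192 + 54 + 109 + 146 + 268 + 224 + 231 = 2363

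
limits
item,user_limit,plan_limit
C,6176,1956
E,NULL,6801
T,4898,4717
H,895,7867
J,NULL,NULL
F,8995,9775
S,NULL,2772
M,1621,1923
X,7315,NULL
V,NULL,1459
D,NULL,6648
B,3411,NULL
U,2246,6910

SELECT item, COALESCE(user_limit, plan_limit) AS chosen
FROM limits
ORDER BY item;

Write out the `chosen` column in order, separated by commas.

item=B: user_limit=3411 → 3411
item=C: user_limit=6176 → 6176
item=D: user_limit=NULL, plan_limit=6648 → 6648
item=E: user_limit=NULL, plan_limit=6801 → 6801
item=F: user_limit=8995 → 8995
item=H: user_limit=895 → 895
item=J: user_limit=NULL, plan_limit=NULL (all NULL) → NULL
item=M: user_limit=1621 → 1621
item=S: user_limit=NULL, plan_limit=2772 → 2772
item=T: user_limit=4898 → 4898
item=U: user_limit=2246 → 2246
item=V: user_limit=NULL, plan_limit=1459 → 1459
item=X: user_limit=7315 → 7315

3411, 6176, 6648, 6801, 8995, 895, NULL, 1621, 2772, 4898, 2246, 1459, 7315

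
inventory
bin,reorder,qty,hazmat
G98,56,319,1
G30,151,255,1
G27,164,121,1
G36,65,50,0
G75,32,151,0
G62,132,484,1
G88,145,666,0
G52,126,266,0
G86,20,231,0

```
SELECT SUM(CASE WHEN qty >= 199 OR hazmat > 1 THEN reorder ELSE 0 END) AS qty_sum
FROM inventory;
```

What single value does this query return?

630

bin=G98: ✓ → 56
bin=G30: ✓ → 151
bin=G27: ✗
bin=G36: ✗
bin=G75: ✗
bin=G62: ✓ → 132
bin=G88: ✓ → 145
bin=G52: ✓ → 126
bin=G86: ✓ → 20
qty_sum = 56 + 151 + 132 + 145 + 126 + 20 = 630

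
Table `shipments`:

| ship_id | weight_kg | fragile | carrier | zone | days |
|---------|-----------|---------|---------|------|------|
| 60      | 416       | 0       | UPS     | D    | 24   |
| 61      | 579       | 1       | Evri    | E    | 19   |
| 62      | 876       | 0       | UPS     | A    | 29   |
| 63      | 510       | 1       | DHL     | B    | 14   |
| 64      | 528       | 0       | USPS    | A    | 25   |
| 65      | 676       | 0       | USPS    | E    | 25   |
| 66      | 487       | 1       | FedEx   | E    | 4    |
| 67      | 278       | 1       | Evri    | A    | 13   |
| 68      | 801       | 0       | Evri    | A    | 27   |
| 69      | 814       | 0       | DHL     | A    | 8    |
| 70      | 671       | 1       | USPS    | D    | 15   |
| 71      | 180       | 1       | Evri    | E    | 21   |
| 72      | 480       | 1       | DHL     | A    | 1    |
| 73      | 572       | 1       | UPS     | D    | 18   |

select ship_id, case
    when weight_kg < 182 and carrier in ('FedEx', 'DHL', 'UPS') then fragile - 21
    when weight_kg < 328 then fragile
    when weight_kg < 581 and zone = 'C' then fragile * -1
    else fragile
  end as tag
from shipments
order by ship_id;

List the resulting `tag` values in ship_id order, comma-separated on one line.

0, 1, 0, 1, 0, 0, 1, 1, 0, 0, 1, 1, 1, 1

ship_id=60: ELSE → 0
ship_id=61: ELSE → 1
ship_id=62: ELSE → 0
ship_id=63: ELSE → 1
ship_id=64: ELSE → 0
ship_id=65: ELSE → 0
ship_id=66: ELSE → 1
ship_id=67: weight_kg < 328 → 1
ship_id=68: ELSE → 0
ship_id=69: ELSE → 0
ship_id=70: ELSE → 1
ship_id=71: weight_kg < 328 → 1
ship_id=72: ELSE → 1
ship_id=73: ELSE → 1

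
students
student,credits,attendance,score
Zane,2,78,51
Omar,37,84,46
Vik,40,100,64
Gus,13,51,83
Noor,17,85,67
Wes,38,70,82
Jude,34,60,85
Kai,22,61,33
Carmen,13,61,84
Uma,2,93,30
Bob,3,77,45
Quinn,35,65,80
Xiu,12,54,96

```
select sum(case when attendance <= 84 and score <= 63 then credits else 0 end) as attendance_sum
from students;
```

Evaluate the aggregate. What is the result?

64

student=Zane: ✓ → 2
student=Omar: ✓ → 37
student=Vik: ✗
student=Gus: ✗
student=Noor: ✗
student=Wes: ✗
student=Jude: ✗
student=Kai: ✓ → 22
student=Carmen: ✗
student=Uma: ✗
student=Bob: ✓ → 3
student=Quinn: ✗
student=Xiu: ✗
attendance_sum = 2 + 37 + 22 + 3 = 64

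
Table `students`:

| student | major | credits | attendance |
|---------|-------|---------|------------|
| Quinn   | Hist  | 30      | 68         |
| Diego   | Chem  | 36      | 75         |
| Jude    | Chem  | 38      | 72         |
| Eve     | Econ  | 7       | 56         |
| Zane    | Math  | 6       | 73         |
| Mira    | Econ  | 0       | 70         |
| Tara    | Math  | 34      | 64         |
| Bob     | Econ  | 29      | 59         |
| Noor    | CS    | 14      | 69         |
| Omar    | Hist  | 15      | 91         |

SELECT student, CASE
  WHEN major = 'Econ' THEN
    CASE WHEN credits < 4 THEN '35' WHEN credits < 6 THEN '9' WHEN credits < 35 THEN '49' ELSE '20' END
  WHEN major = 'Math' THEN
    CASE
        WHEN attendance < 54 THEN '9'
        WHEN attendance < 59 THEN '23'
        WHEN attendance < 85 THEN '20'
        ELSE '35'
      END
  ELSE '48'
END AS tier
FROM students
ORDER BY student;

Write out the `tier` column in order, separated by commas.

49, 48, 49, 48, 35, 48, 48, 48, 20, 20

student=Bob: major='Econ' → inner[credits < 35] → 49
student=Diego: major='Chem' → outer ELSE → 48
student=Eve: major='Econ' → inner[credits < 35] → 49
student=Jude: major='Chem' → outer ELSE → 48
student=Mira: major='Econ' → inner[credits < 4] → 35
student=Noor: major='CS' → outer ELSE → 48
student=Omar: major='Hist' → outer ELSE → 48
student=Quinn: major='Hist' → outer ELSE → 48
student=Tara: major='Math' → inner[attendance < 85] → 20
student=Zane: major='Math' → inner[attendance < 85] → 20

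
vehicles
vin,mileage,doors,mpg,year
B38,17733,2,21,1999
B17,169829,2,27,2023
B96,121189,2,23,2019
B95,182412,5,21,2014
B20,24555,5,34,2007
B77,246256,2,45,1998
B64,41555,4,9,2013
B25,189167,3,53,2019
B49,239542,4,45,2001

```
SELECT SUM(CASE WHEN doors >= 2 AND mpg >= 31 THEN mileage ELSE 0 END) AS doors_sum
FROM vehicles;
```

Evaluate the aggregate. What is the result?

vin=B38: ✗
vin=B17: ✗
vin=B96: ✗
vin=B95: ✗
vin=B20: ✓ → 24555
vin=B77: ✓ → 246256
vin=B64: ✗
vin=B25: ✓ → 189167
vin=B49: ✓ → 239542
doors_sum = 24555 + 246256 + 189167 + 239542 = 699520

699520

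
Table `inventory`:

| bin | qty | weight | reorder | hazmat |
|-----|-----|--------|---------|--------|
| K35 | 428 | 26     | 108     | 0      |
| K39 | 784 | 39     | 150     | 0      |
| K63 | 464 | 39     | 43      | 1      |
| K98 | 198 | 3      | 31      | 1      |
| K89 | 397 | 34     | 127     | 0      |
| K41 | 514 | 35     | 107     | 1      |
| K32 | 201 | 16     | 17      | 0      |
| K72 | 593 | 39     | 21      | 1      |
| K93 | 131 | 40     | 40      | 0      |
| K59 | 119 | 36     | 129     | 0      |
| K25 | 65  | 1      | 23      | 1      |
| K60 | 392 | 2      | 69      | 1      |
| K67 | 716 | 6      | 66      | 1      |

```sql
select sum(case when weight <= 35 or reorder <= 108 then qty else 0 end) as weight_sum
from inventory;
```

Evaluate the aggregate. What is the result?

4099

bin=K35: ✓ → 428
bin=K39: ✗
bin=K63: ✓ → 464
bin=K98: ✓ → 198
bin=K89: ✓ → 397
bin=K41: ✓ → 514
bin=K32: ✓ → 201
bin=K72: ✓ → 593
bin=K93: ✓ → 131
bin=K59: ✗
bin=K25: ✓ → 65
bin=K60: ✓ → 392
bin=K67: ✓ → 716
weight_sum = 428 + 464 + 198 + 397 + 514 + 201 + 593 + 131 + 65 + 392 + 716 = 4099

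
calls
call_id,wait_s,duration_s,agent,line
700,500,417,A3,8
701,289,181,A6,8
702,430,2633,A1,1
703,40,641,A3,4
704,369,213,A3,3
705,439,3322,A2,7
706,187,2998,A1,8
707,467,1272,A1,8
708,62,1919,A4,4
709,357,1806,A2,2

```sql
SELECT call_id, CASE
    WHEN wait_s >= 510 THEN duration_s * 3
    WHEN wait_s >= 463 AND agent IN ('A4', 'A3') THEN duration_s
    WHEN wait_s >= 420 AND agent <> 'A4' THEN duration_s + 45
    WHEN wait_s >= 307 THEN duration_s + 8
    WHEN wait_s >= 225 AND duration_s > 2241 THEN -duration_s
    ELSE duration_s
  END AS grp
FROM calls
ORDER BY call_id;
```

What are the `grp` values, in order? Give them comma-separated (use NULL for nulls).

call_id=700: wait_s >= 463 AND agent IN ('A4', 'A3') → 417
call_id=701: ELSE → 181
call_id=702: wait_s >= 420 AND agent <> 'A4' → 2678
call_id=703: ELSE → 641
call_id=704: wait_s >= 307 → 221
call_id=705: wait_s >= 420 AND agent <> 'A4' → 3367
call_id=706: ELSE → 2998
call_id=707: wait_s >= 420 AND agent <> 'A4' → 1317
call_id=708: ELSE → 1919
call_id=709: wait_s >= 307 → 1814

417, 181, 2678, 641, 221, 3367, 2998, 1317, 1919, 1814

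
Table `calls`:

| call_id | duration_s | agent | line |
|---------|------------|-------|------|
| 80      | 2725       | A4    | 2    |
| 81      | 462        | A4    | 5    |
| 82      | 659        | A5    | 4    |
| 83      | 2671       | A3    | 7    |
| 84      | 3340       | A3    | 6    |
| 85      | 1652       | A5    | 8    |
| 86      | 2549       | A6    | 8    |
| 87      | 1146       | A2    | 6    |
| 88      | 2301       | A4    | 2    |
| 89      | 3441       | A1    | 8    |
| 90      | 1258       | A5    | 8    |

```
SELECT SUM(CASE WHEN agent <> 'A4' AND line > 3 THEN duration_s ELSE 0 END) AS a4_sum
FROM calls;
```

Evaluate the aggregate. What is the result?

16716

call_id=80: ✗
call_id=81: ✗
call_id=82: ✓ → 659
call_id=83: ✓ → 2671
call_id=84: ✓ → 3340
call_id=85: ✓ → 1652
call_id=86: ✓ → 2549
call_id=87: ✓ → 1146
call_id=88: ✗
call_id=89: ✓ → 3441
call_id=90: ✓ → 1258
a4_sum = 659 + 2671 + 3340 + 1652 + 2549 + 1146 + 3441 + 1258 = 16716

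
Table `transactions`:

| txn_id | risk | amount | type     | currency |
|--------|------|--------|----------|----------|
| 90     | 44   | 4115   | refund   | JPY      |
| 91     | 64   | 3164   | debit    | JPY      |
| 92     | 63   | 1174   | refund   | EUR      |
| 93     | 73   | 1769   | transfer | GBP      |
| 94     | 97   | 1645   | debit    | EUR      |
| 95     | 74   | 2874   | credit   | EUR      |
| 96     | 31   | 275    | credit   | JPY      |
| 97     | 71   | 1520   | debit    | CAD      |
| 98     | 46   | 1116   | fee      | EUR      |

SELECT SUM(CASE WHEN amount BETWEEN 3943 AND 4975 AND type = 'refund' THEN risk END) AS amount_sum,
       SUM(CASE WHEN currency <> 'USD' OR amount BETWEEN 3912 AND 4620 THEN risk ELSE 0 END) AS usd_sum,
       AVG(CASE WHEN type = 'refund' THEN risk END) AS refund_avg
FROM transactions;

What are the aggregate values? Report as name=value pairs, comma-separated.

amount_sum=44, usd_sum=563, refund_avg=53.5

[amount_sum: amount BETWEEN 3943 AND 4975 AND type = 'refund']
txn_id=90: ✓ → 44
txn_id=91: ✗
txn_id=92: ✗
txn_id=93: ✗
txn_id=94: ✗
txn_id=95: ✗
txn_id=96: ✗
txn_id=97: ✗
txn_id=98: ✗
amount_sum = 44
—
[usd_sum: currency <> 'USD' OR amount BETWEEN 3912 AND 4620]
txn_id=90: ✓ → 44
txn_id=91: ✓ → 64
txn_id=92: ✓ → 63
txn_id=93: ✓ → 73
txn_id=94: ✓ → 97
txn_id=95: ✓ → 74
txn_id=96: ✓ → 31
txn_id=97: ✓ → 71
txn_id=98: ✓ → 46
usd_sum = 44 + 64 + 63 + 73 + 97 + 74 + 31 + 71 + 46 = 563
—
[refund_avg: type = 'refund']
txn_id=90: ✓ → 44
txn_id=91: ✗
txn_id=92: ✓ → 63
txn_id=93: ✗
txn_id=94: ✗
txn_id=95: ✗
txn_id=96: ✗
txn_id=97: ✗
txn_id=98: ✗
refund_avg = (44 + 63) / 2 = 53.5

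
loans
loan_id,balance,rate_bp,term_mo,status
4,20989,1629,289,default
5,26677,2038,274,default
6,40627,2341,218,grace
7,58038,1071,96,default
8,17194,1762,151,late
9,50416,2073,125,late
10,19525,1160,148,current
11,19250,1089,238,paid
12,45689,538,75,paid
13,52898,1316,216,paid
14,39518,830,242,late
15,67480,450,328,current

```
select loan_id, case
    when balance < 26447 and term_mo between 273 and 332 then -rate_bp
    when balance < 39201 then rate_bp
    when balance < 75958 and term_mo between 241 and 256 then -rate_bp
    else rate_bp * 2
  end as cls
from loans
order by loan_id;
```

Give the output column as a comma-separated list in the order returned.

-1629, 2038, 4682, 2142, 1762, 4146, 1160, 1089, 1076, 2632, -830, 900

loan_id=4: balance < 26447 and term_mo between 273 and 332 → -1629
loan_id=5: balance < 39201 → 2038
loan_id=6: ELSE → 4682
loan_id=7: ELSE → 2142
loan_id=8: balance < 39201 → 1762
loan_id=9: ELSE → 4146
loan_id=10: balance < 39201 → 1160
loan_id=11: balance < 39201 → 1089
loan_id=12: ELSE → 1076
loan_id=13: ELSE → 2632
loan_id=14: balance < 75958 and term_mo between 241 and 256 → -830
loan_id=15: ELSE → 900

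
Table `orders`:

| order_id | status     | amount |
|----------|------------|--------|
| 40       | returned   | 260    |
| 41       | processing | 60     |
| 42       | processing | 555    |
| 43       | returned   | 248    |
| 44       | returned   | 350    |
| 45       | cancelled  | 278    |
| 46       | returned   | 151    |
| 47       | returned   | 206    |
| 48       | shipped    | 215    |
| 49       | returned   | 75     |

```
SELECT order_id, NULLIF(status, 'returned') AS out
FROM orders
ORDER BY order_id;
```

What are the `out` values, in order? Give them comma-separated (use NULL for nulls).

NULL, processing, processing, NULL, NULL, cancelled, NULL, NULL, shipped, NULL

order_id=40: status=returned vs returned: equal → NULL
order_id=41: status=processing vs returned: differ → processing
order_id=42: status=processing vs returned: differ → processing
order_id=43: status=returned vs returned: equal → NULL
order_id=44: status=returned vs returned: equal → NULL
order_id=45: status=cancelled vs returned: differ → cancelled
order_id=46: status=returned vs returned: equal → NULL
order_id=47: status=returned vs returned: equal → NULL
order_id=48: status=shipped vs returned: differ → shipped
order_id=49: status=returned vs returned: equal → NULL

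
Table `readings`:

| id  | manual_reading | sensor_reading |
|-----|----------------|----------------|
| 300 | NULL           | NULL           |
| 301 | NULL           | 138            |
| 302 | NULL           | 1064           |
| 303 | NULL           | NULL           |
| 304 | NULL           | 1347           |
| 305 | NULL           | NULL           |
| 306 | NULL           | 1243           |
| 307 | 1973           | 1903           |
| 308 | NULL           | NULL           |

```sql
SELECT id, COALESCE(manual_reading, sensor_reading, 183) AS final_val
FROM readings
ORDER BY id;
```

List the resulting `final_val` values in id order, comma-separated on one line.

id=300: manual_reading=NULL, sensor_reading=NULL, → literal 183 → 183
id=301: manual_reading=NULL, sensor_reading=138 → 138
id=302: manual_reading=NULL, sensor_reading=1064 → 1064
id=303: manual_reading=NULL, sensor_reading=NULL, → literal 183 → 183
id=304: manual_reading=NULL, sensor_reading=1347 → 1347
id=305: manual_reading=NULL, sensor_reading=NULL, → literal 183 → 183
id=306: manual_reading=NULL, sensor_reading=1243 → 1243
id=307: manual_reading=1973 → 1973
id=308: manual_reading=NULL, sensor_reading=NULL, → literal 183 → 183

183, 138, 1064, 183, 1347, 183, 1243, 1973, 183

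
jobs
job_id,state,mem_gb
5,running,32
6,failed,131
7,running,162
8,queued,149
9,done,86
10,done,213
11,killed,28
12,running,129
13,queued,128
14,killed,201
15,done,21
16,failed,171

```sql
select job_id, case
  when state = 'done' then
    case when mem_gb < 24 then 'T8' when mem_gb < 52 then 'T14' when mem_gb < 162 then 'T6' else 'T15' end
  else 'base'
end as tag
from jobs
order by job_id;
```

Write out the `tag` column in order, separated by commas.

job_id=5: state='running' → outer ELSE → base
job_id=6: state='failed' → outer ELSE → base
job_id=7: state='running' → outer ELSE → base
job_id=8: state='queued' → outer ELSE → base
job_id=9: state='done' → inner[mem_gb < 162] → T6
job_id=10: state='done' → inner[ELSE] → T15
job_id=11: state='killed' → outer ELSE → base
job_id=12: state='running' → outer ELSE → base
job_id=13: state='queued' → outer ELSE → base
job_id=14: state='killed' → outer ELSE → base
job_id=15: state='done' → inner[mem_gb < 24] → T8
job_id=16: state='failed' → outer ELSE → base

base, base, base, base, T6, T15, base, base, base, base, T8, base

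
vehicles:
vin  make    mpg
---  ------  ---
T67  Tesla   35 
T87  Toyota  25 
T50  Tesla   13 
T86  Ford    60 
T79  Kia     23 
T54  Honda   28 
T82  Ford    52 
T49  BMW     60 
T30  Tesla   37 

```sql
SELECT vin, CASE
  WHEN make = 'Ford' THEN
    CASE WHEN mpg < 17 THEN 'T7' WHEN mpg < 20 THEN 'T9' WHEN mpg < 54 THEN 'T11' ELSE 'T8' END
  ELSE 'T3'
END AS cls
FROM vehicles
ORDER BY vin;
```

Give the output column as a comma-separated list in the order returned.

vin=T30: make='Tesla' → outer ELSE → T3
vin=T49: make='BMW' → outer ELSE → T3
vin=T50: make='Tesla' → outer ELSE → T3
vin=T54: make='Honda' → outer ELSE → T3
vin=T67: make='Tesla' → outer ELSE → T3
vin=T79: make='Kia' → outer ELSE → T3
vin=T82: make='Ford' → inner[mpg < 54] → T11
vin=T86: make='Ford' → inner[ELSE] → T8
vin=T87: make='Toyota' → outer ELSE → T3

T3, T3, T3, T3, T3, T3, T11, T8, T3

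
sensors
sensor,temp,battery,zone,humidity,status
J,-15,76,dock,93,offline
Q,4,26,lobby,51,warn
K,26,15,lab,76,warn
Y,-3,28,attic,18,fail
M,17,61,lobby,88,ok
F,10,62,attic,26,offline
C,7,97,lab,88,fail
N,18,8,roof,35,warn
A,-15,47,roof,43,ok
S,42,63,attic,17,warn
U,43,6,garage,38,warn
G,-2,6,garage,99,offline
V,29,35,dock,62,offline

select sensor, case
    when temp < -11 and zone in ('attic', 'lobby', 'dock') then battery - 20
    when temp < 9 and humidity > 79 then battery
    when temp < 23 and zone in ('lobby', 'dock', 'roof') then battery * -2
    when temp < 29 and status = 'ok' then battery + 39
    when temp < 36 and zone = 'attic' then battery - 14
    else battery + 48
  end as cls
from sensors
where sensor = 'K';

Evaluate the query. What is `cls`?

sensor = K: temp=26, battery=15, zone=lab, humidity=76, status=warn.
temp < -11 and zone in ('attic', 'lobby', 'dock') → false
temp < 9 and humidity > 79 → false
temp < 23 and zone in ('lobby', 'dock', 'roof') → false
temp < 29 and status = 'ok' → false
temp < 36 and zone = 'attic' → false
No prior WHEN matched → ELSE → 63

63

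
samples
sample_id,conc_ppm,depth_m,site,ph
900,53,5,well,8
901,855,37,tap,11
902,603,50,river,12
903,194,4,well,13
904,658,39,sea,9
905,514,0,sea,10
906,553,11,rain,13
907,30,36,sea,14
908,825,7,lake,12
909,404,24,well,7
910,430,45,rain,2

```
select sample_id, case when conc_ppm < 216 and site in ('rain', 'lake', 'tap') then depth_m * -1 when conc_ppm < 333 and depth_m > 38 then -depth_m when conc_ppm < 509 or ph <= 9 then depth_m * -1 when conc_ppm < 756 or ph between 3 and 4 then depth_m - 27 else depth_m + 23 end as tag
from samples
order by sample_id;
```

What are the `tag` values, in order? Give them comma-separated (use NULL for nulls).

sample_id=900: conc_ppm < 509 or ph <= 9 → -5
sample_id=901: ELSE → 60
sample_id=902: conc_ppm < 756 or ph between 3 and 4 → 23
sample_id=903: conc_ppm < 509 or ph <= 9 → -4
sample_id=904: conc_ppm < 509 or ph <= 9 → -39
sample_id=905: conc_ppm < 756 or ph between 3 and 4 → -27
sample_id=906: conc_ppm < 756 or ph between 3 and 4 → -16
sample_id=907: conc_ppm < 509 or ph <= 9 → -36
sample_id=908: ELSE → 30
sample_id=909: conc_ppm < 509 or ph <= 9 → -24
sample_id=910: conc_ppm < 509 or ph <= 9 → -45

-5, 60, 23, -4, -39, -27, -16, -36, 30, -24, -45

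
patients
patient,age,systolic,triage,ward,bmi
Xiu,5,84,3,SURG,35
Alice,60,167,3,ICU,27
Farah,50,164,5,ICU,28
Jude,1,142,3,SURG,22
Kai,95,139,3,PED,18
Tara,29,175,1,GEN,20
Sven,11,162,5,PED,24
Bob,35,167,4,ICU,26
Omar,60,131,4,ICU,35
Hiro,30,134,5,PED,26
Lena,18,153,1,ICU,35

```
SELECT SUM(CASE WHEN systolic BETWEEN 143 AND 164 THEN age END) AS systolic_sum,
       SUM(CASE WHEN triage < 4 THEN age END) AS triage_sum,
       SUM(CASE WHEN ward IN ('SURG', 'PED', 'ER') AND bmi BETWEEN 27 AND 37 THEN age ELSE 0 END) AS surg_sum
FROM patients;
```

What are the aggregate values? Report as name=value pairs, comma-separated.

systolic_sum=79, triage_sum=208, surg_sum=5

[systolic_sum: systolic BETWEEN 143 AND 164]
patient=Xiu: ✗
patient=Alice: ✗
patient=Farah: ✓ → 50
patient=Jude: ✗
patient=Kai: ✗
patient=Tara: ✗
patient=Sven: ✓ → 11
patient=Bob: ✗
patient=Omar: ✗
patient=Hiro: ✗
patient=Lena: ✓ → 18
systolic_sum = 50 + 11 + 18 = 79
—
[triage_sum: triage < 4]
patient=Xiu: ✓ → 5
patient=Alice: ✓ → 60
patient=Farah: ✗
patient=Jude: ✓ → 1
patient=Kai: ✓ → 95
patient=Tara: ✓ → 29
patient=Sven: ✗
patient=Bob: ✗
patient=Omar: ✗
patient=Hiro: ✗
patient=Lena: ✓ → 18
triage_sum = 5 + 60 + 1 + 95 + 29 + 18 = 208
—
[surg_sum: ward IN ('SURG', 'PED', 'ER') AND bmi BETWEEN 27 AND 37]
patient=Xiu: ✓ → 5
patient=Alice: ✗
patient=Farah: ✗
patient=Jude: ✗
patient=Kai: ✗
patient=Tara: ✗
patient=Sven: ✗
patient=Bob: ✗
patient=Omar: ✗
patient=Hiro: ✗
patient=Lena: ✗
surg_sum = 5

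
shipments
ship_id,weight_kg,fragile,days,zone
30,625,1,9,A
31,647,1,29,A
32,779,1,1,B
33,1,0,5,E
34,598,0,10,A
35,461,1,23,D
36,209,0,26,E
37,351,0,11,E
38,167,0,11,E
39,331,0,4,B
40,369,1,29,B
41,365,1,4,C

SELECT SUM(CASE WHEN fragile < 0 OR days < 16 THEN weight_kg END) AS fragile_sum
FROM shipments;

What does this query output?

ship_id=30: ✓ → 625
ship_id=31: ✗
ship_id=32: ✓ → 779
ship_id=33: ✓ → 1
ship_id=34: ✓ → 598
ship_id=35: ✗
ship_id=36: ✗
ship_id=37: ✓ → 351
ship_id=38: ✓ → 167
ship_id=39: ✓ → 331
ship_id=40: ✗
ship_id=41: ✓ → 365
fragile_sum = 625 + 779 + 1 + 598 + 351 + 167 + 331 + 365 = 3217

3217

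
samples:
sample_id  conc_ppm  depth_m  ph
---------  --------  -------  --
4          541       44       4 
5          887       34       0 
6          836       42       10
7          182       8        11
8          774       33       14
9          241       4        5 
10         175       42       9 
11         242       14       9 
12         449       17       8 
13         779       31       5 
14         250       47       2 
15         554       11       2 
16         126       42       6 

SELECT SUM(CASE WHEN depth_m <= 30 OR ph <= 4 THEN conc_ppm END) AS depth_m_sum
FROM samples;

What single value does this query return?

3346

sample_id=4: ✓ → 541
sample_id=5: ✓ → 887
sample_id=6: ✗
sample_id=7: ✓ → 182
sample_id=8: ✗
sample_id=9: ✓ → 241
sample_id=10: ✗
sample_id=11: ✓ → 242
sample_id=12: ✓ → 449
sample_id=13: ✗
sample_id=14: ✓ → 250
sample_id=15: ✓ → 554
sample_id=16: ✗
depth_m_sum = 541 + 887 + 182 + 241 + 242 + 449 + 250 + 554 = 3346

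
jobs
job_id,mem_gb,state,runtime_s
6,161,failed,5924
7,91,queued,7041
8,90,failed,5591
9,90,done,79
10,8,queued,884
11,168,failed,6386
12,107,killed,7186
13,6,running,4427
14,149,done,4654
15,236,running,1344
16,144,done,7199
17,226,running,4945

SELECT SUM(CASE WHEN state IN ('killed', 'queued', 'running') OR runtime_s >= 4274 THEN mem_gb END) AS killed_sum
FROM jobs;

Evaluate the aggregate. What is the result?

1386

job_id=6: ✓ → 161
job_id=7: ✓ → 91
job_id=8: ✓ → 90
job_id=9: ✗
job_id=10: ✓ → 8
job_id=11: ✓ → 168
job_id=12: ✓ → 107
job_id=13: ✓ → 6
job_id=14: ✓ → 149
job_id=15: ✓ → 236
job_id=16: ✓ → 144
job_id=17: ✓ → 226
killed_sum = 161 + 91 + 90 + 8 + 168 + 107 + 6 + 149 + 236 + 144 + 226 = 1386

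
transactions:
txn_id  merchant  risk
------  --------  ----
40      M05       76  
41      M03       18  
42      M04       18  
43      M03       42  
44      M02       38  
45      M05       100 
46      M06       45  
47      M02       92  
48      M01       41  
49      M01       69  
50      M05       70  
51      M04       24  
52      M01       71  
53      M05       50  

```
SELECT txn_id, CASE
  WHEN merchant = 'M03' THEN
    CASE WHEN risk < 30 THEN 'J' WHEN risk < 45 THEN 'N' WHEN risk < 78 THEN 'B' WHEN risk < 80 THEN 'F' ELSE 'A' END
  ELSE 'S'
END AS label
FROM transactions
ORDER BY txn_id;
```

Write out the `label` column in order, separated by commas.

S, J, S, N, S, S, S, S, S, S, S, S, S, S

txn_id=40: merchant='M05' → outer ELSE → S
txn_id=41: merchant='M03' → inner[risk < 30] → J
txn_id=42: merchant='M04' → outer ELSE → S
txn_id=43: merchant='M03' → inner[risk < 45] → N
txn_id=44: merchant='M02' → outer ELSE → S
txn_id=45: merchant='M05' → outer ELSE → S
txn_id=46: merchant='M06' → outer ELSE → S
txn_id=47: merchant='M02' → outer ELSE → S
txn_id=48: merchant='M01' → outer ELSE → S
txn_id=49: merchant='M01' → outer ELSE → S
txn_id=50: merchant='M05' → outer ELSE → S
txn_id=51: merchant='M04' → outer ELSE → S
txn_id=52: merchant='M01' → outer ELSE → S
txn_id=53: merchant='M05' → outer ELSE → S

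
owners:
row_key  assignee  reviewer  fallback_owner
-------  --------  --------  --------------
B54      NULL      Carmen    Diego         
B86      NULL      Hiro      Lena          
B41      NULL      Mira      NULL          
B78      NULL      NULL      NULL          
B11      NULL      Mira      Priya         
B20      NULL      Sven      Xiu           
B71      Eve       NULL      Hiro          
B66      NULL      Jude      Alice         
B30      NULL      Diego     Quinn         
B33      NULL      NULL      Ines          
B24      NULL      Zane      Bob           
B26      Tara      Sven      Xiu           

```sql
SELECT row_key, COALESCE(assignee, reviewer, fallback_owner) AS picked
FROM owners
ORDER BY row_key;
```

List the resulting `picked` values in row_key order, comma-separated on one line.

Mira, Sven, Zane, Tara, Diego, Ines, Mira, Carmen, Jude, Eve, NULL, Hiro

row_key=B11: assignee=NULL, reviewer=Mira → Mira
row_key=B20: assignee=NULL, reviewer=Sven → Sven
row_key=B24: assignee=NULL, reviewer=Zane → Zane
row_key=B26: assignee=Tara → Tara
row_key=B30: assignee=NULL, reviewer=Diego → Diego
row_key=B33: assignee=NULL, reviewer=NULL, fallback_owner=Ines → Ines
row_key=B41: assignee=NULL, reviewer=Mira → Mira
row_key=B54: assignee=NULL, reviewer=Carmen → Carmen
row_key=B66: assignee=NULL, reviewer=Jude → Jude
row_key=B71: assignee=Eve → Eve
row_key=B78: assignee=NULL, reviewer=NULL, fallback_owner=NULL (all NULL) → NULL
row_key=B86: assignee=NULL, reviewer=Hiro → Hiro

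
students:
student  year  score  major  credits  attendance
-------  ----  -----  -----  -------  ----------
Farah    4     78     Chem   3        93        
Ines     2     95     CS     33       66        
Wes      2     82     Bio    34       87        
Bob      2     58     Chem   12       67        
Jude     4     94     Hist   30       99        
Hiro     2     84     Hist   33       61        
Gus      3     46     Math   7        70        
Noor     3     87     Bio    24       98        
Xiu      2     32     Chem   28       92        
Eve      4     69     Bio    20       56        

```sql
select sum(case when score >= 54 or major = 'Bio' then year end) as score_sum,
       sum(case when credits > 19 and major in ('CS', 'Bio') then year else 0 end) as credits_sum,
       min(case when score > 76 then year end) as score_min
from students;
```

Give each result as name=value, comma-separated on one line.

score_sum=23, credits_sum=11, score_min=2

[score_sum: score >= 54 or major = 'Bio']
student=Farah: ✓ → 4
student=Ines: ✓ → 2
student=Wes: ✓ → 2
student=Bob: ✓ → 2
student=Jude: ✓ → 4
student=Hiro: ✓ → 2
student=Gus: ✗
student=Noor: ✓ → 3
student=Xiu: ✗
student=Eve: ✓ → 4
score_sum = 4 + 2 + 2 + 2 + 4 + 2 + 3 + 4 = 23
—
[credits_sum: credits > 19 and major in ('CS', 'Bio')]
student=Farah: ✗
student=Ines: ✓ → 2
student=Wes: ✓ → 2
student=Bob: ✗
student=Jude: ✗
student=Hiro: ✗
student=Gus: ✗
student=Noor: ✓ → 3
student=Xiu: ✗
student=Eve: ✓ → 4
credits_sum = 2 + 2 + 3 + 4 = 11
—
[score_min: score > 76]
student=Farah: ✓ → 4
student=Ines: ✓ → 2
student=Wes: ✓ → 2
student=Bob: ✗
student=Jude: ✓ → 4
student=Hiro: ✓ → 2
student=Gus: ✗
student=Noor: ✓ → 3
student=Xiu: ✗
student=Eve: ✗
score_min = MIN(4, 2, 2, 4, 2, 3) = 2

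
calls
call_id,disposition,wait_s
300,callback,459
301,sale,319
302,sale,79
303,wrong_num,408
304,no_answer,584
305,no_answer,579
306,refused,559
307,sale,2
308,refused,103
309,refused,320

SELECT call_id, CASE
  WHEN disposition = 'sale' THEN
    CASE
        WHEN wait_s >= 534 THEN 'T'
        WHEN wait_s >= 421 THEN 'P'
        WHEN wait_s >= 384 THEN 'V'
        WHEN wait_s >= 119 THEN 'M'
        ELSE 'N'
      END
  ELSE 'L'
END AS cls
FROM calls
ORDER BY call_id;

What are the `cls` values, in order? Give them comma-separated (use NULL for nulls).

L, M, N, L, L, L, L, N, L, L

call_id=300: disposition='callback' → outer ELSE → L
call_id=301: disposition='sale' → inner[wait_s >= 119] → M
call_id=302: disposition='sale' → inner[ELSE] → N
call_id=303: disposition='wrong_num' → outer ELSE → L
call_id=304: disposition='no_answer' → outer ELSE → L
call_id=305: disposition='no_answer' → outer ELSE → L
call_id=306: disposition='refused' → outer ELSE → L
call_id=307: disposition='sale' → inner[ELSE] → N
call_id=308: disposition='refused' → outer ELSE → L
call_id=309: disposition='refused' → outer ELSE → L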